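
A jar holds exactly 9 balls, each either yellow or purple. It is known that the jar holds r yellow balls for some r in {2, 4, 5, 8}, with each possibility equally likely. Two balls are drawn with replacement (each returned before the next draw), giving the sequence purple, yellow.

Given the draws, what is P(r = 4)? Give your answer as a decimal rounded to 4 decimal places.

Compute the likelihood of the observed sequence for each case: P(data | r = 2) = (7/9)(2/9) = 14/81; P(data | r = 4) = (5/9)(4/9) = 20/81; P(data | r = 5) = (4/9)(5/9) = 20/81; P(data | r = 8) = (1/9)(8/9) = 8/81.
Weighting by the prior gives 1/4 · 14/81 = 7/162, 1/4 · 20/81 = 5/81, 1/4 · 20/81 = 5/81, 1/4 · 8/81 = 2/81; with total 31/162.
Therefore the posterior P(r = 4 | data) = (5/81) / (31/162) = 10/31.

0.3226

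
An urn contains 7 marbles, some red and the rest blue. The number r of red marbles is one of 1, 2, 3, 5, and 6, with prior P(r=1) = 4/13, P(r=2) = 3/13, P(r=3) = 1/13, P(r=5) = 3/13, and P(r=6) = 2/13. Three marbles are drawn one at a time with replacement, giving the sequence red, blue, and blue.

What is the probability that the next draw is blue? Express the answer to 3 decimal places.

For each hypothesis, P(data | H) works out to: P(data | r = 1) = (1/7)(6/7)(6/7) = 0.10496; P(data | r = 2) = (2/7)(5/7)(5/7) = 0.14577; P(data | r = 3) = (3/7)(4/7)(4/7) = 0.13994; P(data | r = 5) = (5/7)(2/7)(2/7) = 0.058309; P(data | r = 6) = (6/7)(1/7)(1/7) = 0.017493.
Multiplying each by its prior: 4/13 · 0.10496 = 0.032294, 3/13 · 0.14577 = 0.03364, 1/13 · 0.13994 = 0.010765, 3/13 · 0.058309 = 0.013456, 2/13 · 0.017493 = 0.0026912; these sum to 0.092846.
Dividing through by the total gives posterior P(r = 1 | data) = 0.34783, P(r = 2 | data) = 0.36232, P(r = 3 | data) = 0.11594, P(r = 5 | data) = 0.14493, P(r = 6 | data) = 0.028986.
The predictive probability is P(blue next | data) = (6/7)(0.34783) + (5/7)(0.36232) + (4/7)(0.11594) + (2/7)(0.14493) + (1/7)(0.028986) = 0.66874.

0.669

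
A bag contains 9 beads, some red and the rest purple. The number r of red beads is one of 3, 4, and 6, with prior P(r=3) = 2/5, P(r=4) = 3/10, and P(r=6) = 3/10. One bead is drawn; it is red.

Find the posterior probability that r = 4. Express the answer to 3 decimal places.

The likelihood of this draw under each hypothesis: P(data | r = 3) = (3/9) = 1/3; P(data | r = 4) = (4/9) = 4/9; P(data | r = 6) = (6/9) = 2/3.
The prior-weighted likelihoods are 2/5 · 1/3 = 2/15, 3/10 · 4/9 = 2/15, 3/10 · 2/3 = 1/5; with total 7/15.
By Bayes' rule, P(r = 4 | data) = (2/15) / (7/15) = 2/7.

0.286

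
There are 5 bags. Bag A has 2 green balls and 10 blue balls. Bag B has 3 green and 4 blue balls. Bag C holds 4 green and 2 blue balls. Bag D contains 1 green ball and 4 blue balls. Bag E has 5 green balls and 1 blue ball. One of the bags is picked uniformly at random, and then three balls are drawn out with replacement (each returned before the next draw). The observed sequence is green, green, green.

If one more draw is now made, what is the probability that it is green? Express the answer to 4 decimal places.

0.7408

The likelihood of the observed sequence under each hypothesis: P(data | bag A) = (2/12)(2/12)(2/12) = 0.0046296; P(data | bag B) = (3/7)(3/7)(3/7) = 0.078717; P(data | bag C) = (4/6)(4/6)(4/6) = 0.2963; P(data | bag D) = (1/5)(1/5)(1/5) = 0.008; P(data | bag E) = (5/6)(5/6)(5/6) = 0.5787.
The prior-weighted likelihoods are 1/5 · 0.0046296 = 0.00092593, 1/5 · 0.078717 = 0.015743, 1/5 · 0.2963 = 0.059259, 1/5 · 0.008 = 0.0016, 1/5 · 0.5787 = 0.11574; summing to 0.19327.
Dividing through by the total gives posterior P(bag A | data) = 0.0047909, P(bag B | data) = 0.081459, P(bag C | data) = 0.30661, P(bag D | data) = 0.0082786, P(bag E | data) = 0.59886.
So P(green next | data) = Σ P(green next | H) P(H | data) = (1/6)(0.0047909) + (3/7)(0.081459) + (2/3)(0.30661) + (1/5)(0.0082786) + (5/6)(0.59886) = 0.74082.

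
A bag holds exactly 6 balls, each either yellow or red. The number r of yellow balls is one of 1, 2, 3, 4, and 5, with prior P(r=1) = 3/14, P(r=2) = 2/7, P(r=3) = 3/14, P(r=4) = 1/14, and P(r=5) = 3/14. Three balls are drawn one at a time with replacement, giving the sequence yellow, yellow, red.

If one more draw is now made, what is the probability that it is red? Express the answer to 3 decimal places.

0.445

The likelihood of the observed sequence under each hypothesis: P(data | r = 1) = (1/6)(1/6)(5/6) = 0.023148; P(data | r = 2) = (2/6)(2/6)(4/6) = 0.074074; P(data | r = 3) = (3/6)(3/6)(3/6) = 0.125; P(data | r = 4) = (4/6)(4/6)(2/6) = 0.14815; P(data | r = 5) = (5/6)(5/6)(1/6) = 0.11574.
Multiplying each by its prior: 3/14 · 0.023148 = 0.0049603, 2/7 · 0.074074 = 0.021164, 3/14 · 0.125 = 0.026786, 1/14 · 0.14815 = 0.010582, 3/14 · 0.11574 = 0.024802; summing to 0.088294.
Dividing through by the total gives posterior P(r = 1 | data) = 0.05618, P(r = 2 | data) = 0.2397, P(r = 3 | data) = 0.30337, P(r = 4 | data) = 0.11985, P(r = 5 | data) = 0.2809.
Averaging over the posterior, P(red next | data) = (5/6)(0.05618) + (2/3)(0.2397) + (1/2)(0.30337) + (1/3)(0.11985) + (1/6)(0.2809) = 0.44507.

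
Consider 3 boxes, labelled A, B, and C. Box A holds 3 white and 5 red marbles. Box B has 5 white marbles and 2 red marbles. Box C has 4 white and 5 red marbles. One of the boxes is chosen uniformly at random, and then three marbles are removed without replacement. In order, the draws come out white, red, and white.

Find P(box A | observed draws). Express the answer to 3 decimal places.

For each hypothesis, P(data | H) works out to: P(data | box A) = (3/8)(5/7)(2/6) = 5/56; P(data | box B) = (5/7)(2/6)(4/5) = 4/21; P(data | box C) = (4/9)(5/8)(3/7) = 5/42.
Weighting by the prior gives 1/3 · 5/56 = 5/168, 1/3 · 4/21 = 4/63, 1/3 · 5/42 = 5/126; with total 67/504.
By Bayes' rule, P(box A | data) = (5/168) / (67/504) = 15/67.

0.224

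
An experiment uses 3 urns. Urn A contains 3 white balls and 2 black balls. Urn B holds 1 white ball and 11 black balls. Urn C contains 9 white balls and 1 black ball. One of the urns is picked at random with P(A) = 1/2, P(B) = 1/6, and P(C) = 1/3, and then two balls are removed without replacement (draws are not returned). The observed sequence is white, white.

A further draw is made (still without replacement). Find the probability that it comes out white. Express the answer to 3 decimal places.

For each hypothesis, P(data | H) works out to: P(data | urn A) = (3/5)(2/4) = 3/10; P(data | urn B) = (1/12)(0/11) = 0; P(data | urn C) = (9/10)(8/9) = 4/5.
Multiplying each by its prior: 1/2 · 3/10 = 3/20, 1/6 · 0 = 0, 1/3 · 4/5 = 4/15; summing to 5/12.
Dividing through by the total gives posterior P(urn A | data) = 9/25, P(urn B | data) = 0, P(urn C | data) = 16/25.
The predictive probability is P(white next | data) = (1/3)(9/25) + (7/8)(16/25) = 17/25.

0.680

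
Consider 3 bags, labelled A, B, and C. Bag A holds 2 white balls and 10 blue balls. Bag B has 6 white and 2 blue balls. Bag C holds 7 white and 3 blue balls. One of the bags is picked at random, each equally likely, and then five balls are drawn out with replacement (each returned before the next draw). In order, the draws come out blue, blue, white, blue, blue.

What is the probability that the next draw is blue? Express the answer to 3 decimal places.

0.780

For each hypothesis, P(data | H) works out to: P(data | bag A) = (10/12)(10/12)(2/12)(10/12)(10/12) = 0.080376; P(data | bag B) = (2/8)(2/8)(6/8)(2/8)(2/8) = 0.0029297; P(data | bag C) = (3/10)(3/10)(7/10)(3/10)(3/10) = 0.00567.
The prior-weighted likelihoods are 1/3 · 0.080376 = 0.026792, 1/3 · 0.0029297 = 0.00097656, 1/3 · 0.00567 = 0.00189; these sum to 0.029658.
Normalising, the posterior is P(bag A | data) = 0.90335, P(bag B | data) = 0.032927, P(bag C | data) = 0.063726.
Averaging over the posterior, P(blue next | data) = (5/6)(0.90335) + (1/4)(0.032927) + (3/10)(0.063726) = 0.78014.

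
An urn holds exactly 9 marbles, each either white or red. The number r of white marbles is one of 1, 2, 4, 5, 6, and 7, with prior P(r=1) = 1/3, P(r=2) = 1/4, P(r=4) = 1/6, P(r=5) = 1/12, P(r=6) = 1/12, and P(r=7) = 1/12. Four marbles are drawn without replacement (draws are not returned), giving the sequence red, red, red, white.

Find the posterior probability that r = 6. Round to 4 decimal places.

0.0111

Compute the likelihood of the observed sequence for each case: P(data | r = 1) = (8/9)(7/8)(6/7)(1/6) = 0.11111; P(data | r = 2) = (7/9)(6/8)(5/7)(2/6) = 0.13889; P(data | r = 4) = (5/9)(4/8)(3/7)(4/6) = 0.079365; P(data | r = 5) = (4/9)(3/8)(2/7)(5/6) = 0.039683; P(data | r = 6) = (3/9)(2/8)(1/7)(6/6) = 0.011905; P(data | r = 7) = (2/9)(1/8)(0/7) = 0.
Multiplying each by its prior: 1/3 · 0.11111 = 0.037037, 1/4 · 0.13889 = 0.034722, 1/6 · 0.079365 = 0.013228, 1/12 · 0.039683 = 0.0033069, 1/12 · 0.011905 = 0.00099206, 1/12 · 0 = 0; these sum to 0.089286.
So P(r = 6 | data) = (0.00099206) / (0.089286) = 0.011111.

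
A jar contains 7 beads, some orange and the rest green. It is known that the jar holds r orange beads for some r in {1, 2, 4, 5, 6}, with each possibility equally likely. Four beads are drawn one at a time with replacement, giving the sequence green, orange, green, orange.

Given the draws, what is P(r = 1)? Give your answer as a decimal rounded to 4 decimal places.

Compute the likelihood of the observed sequence for each case: P(data | r = 1) = (6/7)(1/7)(6/7)(1/7) = 0.014994; P(data | r = 2) = (5/7)(2/7)(5/7)(2/7) = 0.041649; P(data | r = 4) = (3/7)(4/7)(3/7)(4/7) = 0.059975; P(data | r = 5) = (2/7)(5/7)(2/7)(5/7) = 0.041649; P(data | r = 6) = (1/7)(6/7)(1/7)(6/7) = 0.014994.
The prior-weighted likelihoods are 1/5 · 0.014994 = 0.0029988, 1/5 · 0.041649 = 0.0083299, 1/5 · 0.059975 = 0.011995, 1/5 · 0.041649 = 0.0083299, 1/5 · 0.014994 = 0.0029988; with total 0.034652.
Hence P(r = 1 | data) = (0.0029988) / (0.034652) = 0.086538.

0.0865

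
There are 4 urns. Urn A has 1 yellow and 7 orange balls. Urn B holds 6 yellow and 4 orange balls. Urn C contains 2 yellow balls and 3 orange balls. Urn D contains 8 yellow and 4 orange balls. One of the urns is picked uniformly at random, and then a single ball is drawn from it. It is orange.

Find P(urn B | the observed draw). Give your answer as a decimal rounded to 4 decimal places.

0.1811

For each hypothesis, P(data | H) works out to: P(data | urn A) = (7/8) = 7/8; P(data | urn B) = (4/10) = 2/5; P(data | urn C) = (3/5) = 3/5; P(data | urn D) = (4/12) = 1/3.
Multiplying each by its prior: 1/4 · 7/8 = 7/32, 1/4 · 2/5 = 1/10, 1/4 · 3/5 = 3/20, 1/4 · 1/3 = 1/12; summing to 53/96.
Hence P(urn B | data) = (1/10) / (53/96) = 48/265.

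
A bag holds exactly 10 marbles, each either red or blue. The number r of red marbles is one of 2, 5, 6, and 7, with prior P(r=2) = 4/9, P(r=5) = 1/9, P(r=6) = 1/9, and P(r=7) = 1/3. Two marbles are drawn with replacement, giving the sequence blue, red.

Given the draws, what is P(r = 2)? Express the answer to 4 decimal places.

The likelihood of the observed sequence under each hypothesis: P(data | r = 2) = (8/10)(2/10) = 4/25; P(data | r = 5) = (5/10)(5/10) = 1/4; P(data | r = 6) = (4/10)(6/10) = 6/25; P(data | r = 7) = (3/10)(7/10) = 21/100.
Weighting by the prior gives 4/9 · 4/25 = 16/225, 1/9 · 1/4 = 1/36, 1/9 · 6/25 = 2/75, 1/3 · 21/100 = 7/100; summing to 44/225.
Hence P(r = 2 | data) = (16/225) / (44/225) = 4/11.

0.3636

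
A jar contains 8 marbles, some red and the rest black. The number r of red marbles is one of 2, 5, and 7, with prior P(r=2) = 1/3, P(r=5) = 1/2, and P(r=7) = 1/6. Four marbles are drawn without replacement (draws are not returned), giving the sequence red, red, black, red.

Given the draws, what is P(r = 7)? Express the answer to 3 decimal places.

0.280

Under each hypothesis, the probability of the observed sequence is: P(data | r = 2) = (2/8)(1/7)(6/6)(0/5) = 0; P(data | r = 5) = (5/8)(4/7)(3/6)(3/5) = 3/28; P(data | r = 7) = (7/8)(6/7)(1/6)(5/5) = 1/8.
The prior-weighted likelihoods are 1/3 · 0 = 0, 1/2 · 3/28 = 3/56, 1/6 · 1/8 = 1/48; summing to 25/336.
By Bayes' rule, P(r = 7 | data) = (1/48) / (25/336) = 7/25.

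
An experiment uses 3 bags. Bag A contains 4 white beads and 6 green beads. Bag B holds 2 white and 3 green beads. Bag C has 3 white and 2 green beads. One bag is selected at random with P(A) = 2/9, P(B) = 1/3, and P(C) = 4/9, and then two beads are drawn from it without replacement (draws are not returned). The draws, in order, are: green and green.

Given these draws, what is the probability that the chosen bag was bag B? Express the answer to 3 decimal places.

The likelihood of the observed sequence under each hypothesis: P(data | bag A) = (6/10)(5/9) = 1/3; P(data | bag B) = (3/5)(2/4) = 3/10; P(data | bag C) = (2/5)(1/4) = 1/10.
Weighting by the prior gives 2/9 · 1/3 = 2/27, 1/3 · 3/10 = 1/10, 4/9 · 1/10 = 2/45; summing to 59/270.
Hence P(bag B | data) = (1/10) / (59/270) = 27/59.

0.458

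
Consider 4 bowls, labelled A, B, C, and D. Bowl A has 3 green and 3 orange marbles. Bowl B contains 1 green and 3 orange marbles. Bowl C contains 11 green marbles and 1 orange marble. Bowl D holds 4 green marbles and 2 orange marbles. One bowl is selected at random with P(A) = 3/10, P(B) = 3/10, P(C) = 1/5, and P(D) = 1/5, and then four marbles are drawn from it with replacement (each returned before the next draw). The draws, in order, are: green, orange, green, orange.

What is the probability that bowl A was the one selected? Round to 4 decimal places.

0.4648

The likelihood of the observed sequence under each hypothesis: P(data | bowl A) = (3/6)(3/6)(3/6)(3/6) = 0.0625; P(data | bowl B) = (1/4)(3/4)(1/4)(3/4) = 0.035156; P(data | bowl C) = (11/12)(1/12)(11/12)(1/12) = 0.0058353; P(data | bowl D) = (4/6)(2/6)(4/6)(2/6) = 0.049383.
The prior-weighted likelihoods are 3/10 · 0.0625 = 0.01875, 3/10 · 0.035156 = 0.010547, 1/5 · 0.0058353 = 0.0011671, 1/5 · 0.049383 = 0.0098765; these sum to 0.04034.
By Bayes' rule, P(bowl A | data) = (0.01875) / (0.04034) = 0.46479.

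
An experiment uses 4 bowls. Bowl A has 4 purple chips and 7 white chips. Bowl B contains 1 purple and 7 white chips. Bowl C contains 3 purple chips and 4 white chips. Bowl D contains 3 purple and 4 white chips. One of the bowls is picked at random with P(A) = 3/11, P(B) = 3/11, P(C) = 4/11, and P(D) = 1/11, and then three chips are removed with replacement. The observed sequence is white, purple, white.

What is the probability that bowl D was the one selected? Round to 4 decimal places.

For each hypothesis, P(data | H) works out to: P(data | bowl A) = (7/11)(4/11)(7/11) = 0.14726; P(data | bowl B) = (7/8)(1/8)(7/8) = 0.095703; P(data | bowl C) = (4/7)(3/7)(4/7) = 0.13994; P(data | bowl D) = (4/7)(3/7)(4/7) = 0.13994.
The prior-weighted likelihoods are 3/11 · 0.14726 = 0.040161, 3/11 · 0.095703 = 0.026101, 4/11 · 0.13994 = 0.050888, 1/11 · 0.13994 = 0.012722; with total 0.12987.
By Bayes' rule, P(bowl D | data) = (0.012722) / (0.12987) = 0.097958.

0.0980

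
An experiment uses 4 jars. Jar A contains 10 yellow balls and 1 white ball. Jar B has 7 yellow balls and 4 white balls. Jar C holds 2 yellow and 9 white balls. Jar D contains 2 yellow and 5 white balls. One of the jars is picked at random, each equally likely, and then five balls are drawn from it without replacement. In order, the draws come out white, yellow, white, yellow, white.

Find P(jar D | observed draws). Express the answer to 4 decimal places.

0.5670

Compute the likelihood of the observed sequence for each case: P(data | jar A) = (1/11)(10/10)(0/9) = 0; P(data | jar B) = (4/11)(7/10)(3/9)(6/8)(2/7) = 0.018182; P(data | jar C) = (9/11)(2/10)(8/9)(1/8)(7/7) = 0.018182; P(data | jar D) = (5/7)(2/6)(4/5)(1/4)(3/3) = 0.047619.
The prior-weighted likelihoods are 1/4 · 0 = 0, 1/4 · 0.018182 = 0.0045455, 1/4 · 0.018182 = 0.0045455, 1/4 · 0.047619 = 0.011905; these sum to 0.020996.
By Bayes' rule, P(jar D | data) = (0.011905) / (0.020996) = 0.56701.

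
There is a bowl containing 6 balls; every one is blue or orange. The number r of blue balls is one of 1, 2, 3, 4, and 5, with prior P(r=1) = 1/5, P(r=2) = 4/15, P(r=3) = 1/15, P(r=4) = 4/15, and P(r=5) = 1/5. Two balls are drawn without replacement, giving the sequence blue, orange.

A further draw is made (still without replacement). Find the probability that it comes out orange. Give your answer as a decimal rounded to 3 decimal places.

0.500

Under each hypothesis, the probability of the observed sequence is: P(data | r = 1) = (1/6)(5/5) = 1/6; P(data | r = 2) = (2/6)(4/5) = 4/15; P(data | r = 3) = (3/6)(3/5) = 3/10; P(data | r = 4) = (4/6)(2/5) = 4/15; P(data | r = 5) = (5/6)(1/5) = 1/6.
The prior-weighted likelihoods are 1/5 · 1/6 = 1/30, 4/15 · 4/15 = 16/225, 1/15 · 3/10 = 1/50, 4/15 · 4/15 = 16/225, 1/5 · 1/6 = 1/30; these sum to 103/450.
Dividing through by the total gives posterior P(r = 1 | data) = 15/103, P(r = 2 | data) = 32/103, P(r = 3 | data) = 9/103, P(r = 4 | data) = 32/103, P(r = 5 | data) = 15/103.
So P(orange next | data) = Σ P(orange next | H) P(H | data) = (1)(15/103) + (3/4)(32/103) + (1/2)(9/103) + (1/4)(32/103) + (0)(15/103) = 1/2.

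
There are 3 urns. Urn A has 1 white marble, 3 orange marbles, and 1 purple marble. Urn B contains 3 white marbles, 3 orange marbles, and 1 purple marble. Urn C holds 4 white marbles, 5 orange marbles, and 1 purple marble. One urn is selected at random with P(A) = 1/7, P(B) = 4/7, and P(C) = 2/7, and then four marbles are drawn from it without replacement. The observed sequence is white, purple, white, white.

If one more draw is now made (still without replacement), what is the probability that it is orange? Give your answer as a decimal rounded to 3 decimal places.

The likelihood of the observed sequence under each hypothesis: P(data | urn A) = (1/5)(1/4)(0/3) = 0; P(data | urn B) = (3/7)(1/6)(2/5)(1/4) = 1/140; P(data | urn C) = (4/10)(1/9)(3/8)(2/7) = 1/210.
Multiplying each by its prior: 1/7 · 0 = 0, 4/7 · 1/140 = 1/245, 2/7 · 1/210 = 1/735; these sum to 4/735.
Normalising, the posterior is P(urn A | data) = 0, P(urn B | data) = 3/4, P(urn C | data) = 1/4.
So P(orange next | data) = Σ P(orange next | H) P(H | data) = (1)(3/4) + (5/6)(1/4) = 23/24.

0.958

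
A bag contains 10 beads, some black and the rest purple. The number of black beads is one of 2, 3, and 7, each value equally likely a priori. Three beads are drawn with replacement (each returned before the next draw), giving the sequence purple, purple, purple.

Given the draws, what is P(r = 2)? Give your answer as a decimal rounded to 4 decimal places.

0.5805

The likelihood of the observed sequence under each hypothesis: P(data | r = 2) = (8/10)(8/10)(8/10) = 0.512; P(data | r = 3) = (7/10)(7/10)(7/10) = 0.343; P(data | r = 7) = (3/10)(3/10)(3/10) = 0.027.
Multiplying each by its prior: 1/3 · 0.512 = 0.17067, 1/3 · 0.343 = 0.11433, 1/3 · 0.027 = 0.009; with total 0.294.
Therefore the posterior P(r = 2 | data) = (0.17067) / (0.294) = 0.5805.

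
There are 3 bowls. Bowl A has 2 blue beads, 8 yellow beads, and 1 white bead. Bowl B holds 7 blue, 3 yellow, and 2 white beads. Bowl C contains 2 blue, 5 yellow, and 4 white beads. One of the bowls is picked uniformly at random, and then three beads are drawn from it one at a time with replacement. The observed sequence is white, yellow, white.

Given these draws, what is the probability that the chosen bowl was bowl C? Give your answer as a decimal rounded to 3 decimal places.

0.823

For each hypothesis, P(data | H) works out to: P(data | bowl A) = (1/11)(8/11)(1/11) = 0.0060105; P(data | bowl B) = (2/12)(3/12)(2/12) = 0.0069444; P(data | bowl C) = (4/11)(5/11)(4/11) = 0.060105.
The prior-weighted likelihoods are 1/3 · 0.0060105 = 0.0020035, 1/3 · 0.0069444 = 0.0023148, 1/3 · 0.060105 = 0.020035; summing to 0.024353.
By Bayes' rule, P(bowl C | data) = (0.020035) / (0.024353) = 0.82268.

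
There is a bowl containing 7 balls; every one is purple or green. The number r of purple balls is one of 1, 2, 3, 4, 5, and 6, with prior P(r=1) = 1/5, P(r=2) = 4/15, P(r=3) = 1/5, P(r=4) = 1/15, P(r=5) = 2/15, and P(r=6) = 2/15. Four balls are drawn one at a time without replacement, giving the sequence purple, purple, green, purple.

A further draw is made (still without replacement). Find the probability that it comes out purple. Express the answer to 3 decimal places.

The likelihood of the observed sequence under each hypothesis: P(data | r = 1) = (1/7)(0/6) = 0; P(data | r = 2) = (2/7)(1/6)(5/5)(0/4) = 0; P(data | r = 3) = (3/7)(2/6)(4/5)(1/4) = 1/35; P(data | r = 4) = (4/7)(3/6)(3/5)(2/4) = 3/35; P(data | r = 5) = (5/7)(4/6)(2/5)(3/4) = 1/7; P(data | r = 6) = (6/7)(5/6)(1/5)(4/4) = 1/7.
Weighting by the prior gives 1/5 · 0 = 0, 4/15 · 0 = 0, 1/5 · 1/35 = 1/175, 1/15 · 3/35 = 1/175, 2/15 · 1/7 = 2/105, 2/15 · 1/7 = 2/105; these sum to 26/525.
The posterior is then P(r = 1 | data) = 0, P(r = 2 | data) = 0, P(r = 3 | data) = 3/26, P(r = 4 | data) = 3/26, P(r = 5 | data) = 5/13, P(r = 6 | data) = 5/13.
The predictive probability is P(purple next | data) = (0)(3/26) + (1/3)(3/26) + (2/3)(5/13) + (1)(5/13) = 53/78.

0.679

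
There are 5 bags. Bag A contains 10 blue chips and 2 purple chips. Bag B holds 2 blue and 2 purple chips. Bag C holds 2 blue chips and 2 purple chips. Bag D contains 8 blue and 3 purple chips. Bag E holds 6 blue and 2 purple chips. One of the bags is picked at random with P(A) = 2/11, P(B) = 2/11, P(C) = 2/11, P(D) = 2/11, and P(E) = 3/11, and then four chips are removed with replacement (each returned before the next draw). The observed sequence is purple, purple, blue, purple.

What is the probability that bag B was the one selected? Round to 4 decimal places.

The likelihood of the observed sequence under each hypothesis: P(data | bag A) = (2/12)(2/12)(10/12)(2/12) = 0.003858; P(data | bag B) = (2/4)(2/4)(2/4)(2/4) = 0.0625; P(data | bag C) = (2/4)(2/4)(2/4)(2/4) = 0.0625; P(data | bag D) = (3/11)(3/11)(8/11)(3/11) = 0.014753; P(data | bag E) = (2/8)(2/8)(6/8)(2/8) = 0.011719.
The prior-weighted likelihoods are 2/11 · 0.003858 = 0.00070146, 2/11 · 0.0625 = 0.011364, 2/11 · 0.0625 = 0.011364, 2/11 · 0.014753 = 0.0026824, 3/11 · 0.011719 = 0.003196; summing to 0.029307.
By Bayes' rule, P(bag B | data) = (0.011364) / (0.029307) = 0.38774.

0.3877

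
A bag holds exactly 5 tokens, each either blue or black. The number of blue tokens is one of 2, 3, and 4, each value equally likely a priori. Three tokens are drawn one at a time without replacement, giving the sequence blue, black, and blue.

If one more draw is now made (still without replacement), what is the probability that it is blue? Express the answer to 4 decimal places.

Compute the likelihood of the observed sequence for each case: P(data | r = 2) = (2/5)(3/4)(1/3) = 1/10; P(data | r = 3) = (3/5)(2/4)(2/3) = 1/5; P(data | r = 4) = (4/5)(1/4)(3/3) = 1/5.
The prior-weighted likelihoods are 1/3 · 1/10 = 1/30, 1/3 · 1/5 = 1/15, 1/3 · 1/5 = 1/15; with total 1/6.
Normalising, the posterior is P(r = 2 | data) = 1/5, P(r = 3 | data) = 2/5, P(r = 4 | data) = 2/5.
So P(blue next | data) = Σ P(blue next | H) P(H | data) = (0)(1/5) + (1/2)(2/5) + (1)(2/5) = 3/5.

0.6000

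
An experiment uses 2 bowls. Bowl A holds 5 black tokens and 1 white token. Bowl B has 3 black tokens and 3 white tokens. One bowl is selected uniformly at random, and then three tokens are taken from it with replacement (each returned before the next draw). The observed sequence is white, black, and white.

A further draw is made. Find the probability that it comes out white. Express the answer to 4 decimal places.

Under each hypothesis, the probability of the observed sequence is: P(data | bowl A) = (1/6)(5/6)(1/6) = 5/216; P(data | bowl B) = (3/6)(3/6)(3/6) = 1/8.
The prior-weighted likelihoods are 1/2 · 5/216 = 5/432, 1/2 · 1/8 = 1/16; with total 2/27.
The posterior is then P(bowl A | data) = 5/32, P(bowl B | data) = 27/32.
So P(white next | data) = Σ P(white next | H) P(H | data) = (1/6)(5/32) + (1/2)(27/32) = 43/96.

0.4479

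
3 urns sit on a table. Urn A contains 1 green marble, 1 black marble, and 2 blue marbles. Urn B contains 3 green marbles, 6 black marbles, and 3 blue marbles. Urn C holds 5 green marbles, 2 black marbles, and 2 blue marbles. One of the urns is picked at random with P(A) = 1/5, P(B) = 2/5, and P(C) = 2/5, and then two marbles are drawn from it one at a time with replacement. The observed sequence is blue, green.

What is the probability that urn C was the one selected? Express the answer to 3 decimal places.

Under each hypothesis, the probability of the observed sequence is: P(data | urn A) = (2/4)(1/4) = 0.125; P(data | urn B) = (3/12)(3/12) = 0.0625; P(data | urn C) = (2/9)(5/9) = 0.12346.
Weighting by the prior gives 1/5 · 0.125 = 0.025, 2/5 · 0.0625 = 0.025, 2/5 · 0.12346 = 0.049383; these sum to 0.099383.
By Bayes' rule, P(urn C | data) = (0.049383) / (0.099383) = 0.49689.

0.497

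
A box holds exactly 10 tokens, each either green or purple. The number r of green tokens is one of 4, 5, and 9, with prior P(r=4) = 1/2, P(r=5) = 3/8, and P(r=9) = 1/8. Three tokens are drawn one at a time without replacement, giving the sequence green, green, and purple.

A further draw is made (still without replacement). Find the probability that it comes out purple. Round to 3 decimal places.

Under each hypothesis, the probability of the observed sequence is: P(data | r = 4) = (4/10)(3/9)(6/8) = 1/10; P(data | r = 5) = (5/10)(4/9)(5/8) = 5/36; P(data | r = 9) = (9/10)(8/9)(1/8) = 1/10.
The prior-weighted likelihoods are 1/2 · 1/10 = 1/20, 3/8 · 5/36 = 5/96, 1/8 · 1/10 = 1/80; summing to 11/96.
Normalising, the posterior is P(r = 4 | data) = 24/55, P(r = 5 | data) = 5/11, P(r = 9 | data) = 6/55.
The predictive probability is P(purple next | data) = (5/7)(24/55) + (4/7)(5/11) + (0)(6/55) = 4/7.

0.571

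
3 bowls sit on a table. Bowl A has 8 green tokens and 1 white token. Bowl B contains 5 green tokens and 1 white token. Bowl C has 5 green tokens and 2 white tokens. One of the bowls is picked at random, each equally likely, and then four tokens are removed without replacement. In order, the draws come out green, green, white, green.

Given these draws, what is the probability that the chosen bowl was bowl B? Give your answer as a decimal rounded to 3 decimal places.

0.396

Under each hypothesis, the probability of the observed sequence is: P(data | bowl A) = (8/9)(7/8)(1/7)(6/6) = 1/9; P(data | bowl B) = (5/6)(4/5)(1/4)(3/3) = 1/6; P(data | bowl C) = (5/7)(4/6)(2/5)(3/4) = 1/7.
Weighting by the prior gives 1/3 · 1/9 = 1/27, 1/3 · 1/6 = 1/18, 1/3 · 1/7 = 1/21; these sum to 53/378.
Hence P(bowl B | data) = (1/18) / (53/378) = 21/53.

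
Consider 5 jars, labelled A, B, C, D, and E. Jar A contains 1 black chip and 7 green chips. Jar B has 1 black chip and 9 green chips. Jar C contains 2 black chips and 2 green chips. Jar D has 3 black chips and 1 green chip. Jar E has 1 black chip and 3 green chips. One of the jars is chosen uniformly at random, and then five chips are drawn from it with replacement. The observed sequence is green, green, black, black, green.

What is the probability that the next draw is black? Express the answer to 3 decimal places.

For each hypothesis, P(data | H) works out to: P(data | jar A) = (7/8)(7/8)(1/8)(1/8)(7/8) = 0.010468; P(data | jar B) = (9/10)(9/10)(1/10)(1/10)(9/10) = 0.00729; P(data | jar C) = (2/4)(2/4)(2/4)(2/4)(2/4) = 0.03125; P(data | jar D) = (1/4)(1/4)(3/4)(3/4)(1/4) = 0.0087891; P(data | jar E) = (3/4)(3/4)(1/4)(1/4)(3/4) = 0.026367.
Multiplying each by its prior: 1/5 · 0.010468 = 0.0020935, 1/5 · 0.00729 = 0.001458, 1/5 · 0.03125 = 0.00625, 1/5 · 0.0087891 = 0.0017578, 1/5 · 0.026367 = 0.0052734; these sum to 0.016833.
The posterior is then P(jar A | data) = 0.12437, P(jar B | data) = 0.086617, P(jar C | data) = 0.3713, P(jar D | data) = 0.10443, P(jar E | data) = 0.31328.
Averaging over the posterior, P(black next | data) = (1/8)(0.12437) + (1/10)(0.086617) + (1/2)(0.3713) + (3/4)(0.10443) + (1/4)(0.31328) = 0.3665.

0.367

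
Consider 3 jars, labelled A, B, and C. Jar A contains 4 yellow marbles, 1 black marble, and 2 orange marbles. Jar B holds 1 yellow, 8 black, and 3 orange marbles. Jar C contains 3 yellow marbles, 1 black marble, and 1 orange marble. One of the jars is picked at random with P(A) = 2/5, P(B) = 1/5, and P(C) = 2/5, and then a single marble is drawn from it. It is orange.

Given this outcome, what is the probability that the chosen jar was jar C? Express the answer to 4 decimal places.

0.3275

Compute the likelihood of this draw for each case: P(data | jar A) = (2/7) = 2/7; P(data | jar B) = (3/12) = 1/4; P(data | jar C) = (1/5) = 1/5.
Weighting by the prior gives 2/5 · 2/7 = 4/35, 1/5 · 1/4 = 1/20, 2/5 · 1/5 = 2/25; these sum to 171/700.
Hence P(jar C | data) = (2/25) / (171/700) = 56/171.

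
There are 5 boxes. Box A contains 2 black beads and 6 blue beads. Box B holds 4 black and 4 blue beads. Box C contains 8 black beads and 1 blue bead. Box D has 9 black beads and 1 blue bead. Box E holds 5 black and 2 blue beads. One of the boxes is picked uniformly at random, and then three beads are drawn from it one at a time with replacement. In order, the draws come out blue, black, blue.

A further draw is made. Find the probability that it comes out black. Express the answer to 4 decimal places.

Compute the likelihood of the observed sequence for each case: P(data | box A) = (6/8)(2/8)(6/8) = 0.14062; P(data | box B) = (4/8)(4/8)(4/8) = 0.125; P(data | box C) = (1/9)(8/9)(1/9) = 0.010974; P(data | box D) = (1/10)(9/10)(1/10) = 0.009; P(data | box E) = (2/7)(5/7)(2/7) = 0.058309.
The prior-weighted likelihoods are 1/5 · 0.14062 = 0.028125, 1/5 · 0.125 = 0.025, 1/5 · 0.010974 = 0.0021948, 1/5 · 0.009 = 0.0018, 1/5 · 0.058309 = 0.011662; these sum to 0.068782.
Normalising, the posterior is P(box A | data) = 0.4089, P(box B | data) = 0.36347, P(box C | data) = 0.03191, P(box D | data) = 0.02617, P(box E | data) = 0.16955.
Averaging over the posterior, P(black next | data) = (1/4)(0.4089) + (1/2)(0.36347) + (8/9)(0.03191) + (9/10)(0.02617) + (5/7)(0.16955) = 0.45698.

0.4570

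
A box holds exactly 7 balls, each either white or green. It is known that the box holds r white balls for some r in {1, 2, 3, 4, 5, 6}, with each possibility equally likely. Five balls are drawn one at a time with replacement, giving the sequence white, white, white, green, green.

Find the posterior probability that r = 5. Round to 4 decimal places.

The likelihood of the observed sequence under each hypothesis: P(data | r = 1) = (1/7)(1/7)(1/7)(6/7)(6/7) = 0.002142; P(data | r = 2) = (2/7)(2/7)(2/7)(5/7)(5/7) = 0.0119; P(data | r = 3) = (3/7)(3/7)(3/7)(4/7)(4/7) = 0.025704; P(data | r = 4) = (4/7)(4/7)(4/7)(3/7)(3/7) = 0.034271; P(data | r = 5) = (5/7)(5/7)(5/7)(2/7)(2/7) = 0.02975; P(data | r = 6) = (6/7)(6/7)(6/7)(1/7)(1/7) = 0.012852.
Weighting by the prior gives 1/6 · 0.002142 = 0.00035699, 1/6 · 0.0119 = 0.0019833, 1/6 · 0.025704 = 0.0042839, 1/6 · 0.034271 = 0.0057119, 1/6 · 0.02975 = 0.0049583, 1/6 · 0.012852 = 0.002142; summing to 0.019436.
So P(r = 5 | data) = (0.0049583) / (0.019436) = 0.2551.

0.2551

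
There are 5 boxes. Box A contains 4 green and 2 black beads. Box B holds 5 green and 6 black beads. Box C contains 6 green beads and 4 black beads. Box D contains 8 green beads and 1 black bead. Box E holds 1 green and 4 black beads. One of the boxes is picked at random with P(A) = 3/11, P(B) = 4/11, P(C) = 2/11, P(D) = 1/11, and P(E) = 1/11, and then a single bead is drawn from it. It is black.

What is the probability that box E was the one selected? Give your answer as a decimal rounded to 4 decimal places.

For each hypothesis, P(data | H) works out to: P(data | box A) = (2/6) = 0.33333; P(data | box B) = (6/11) = 0.54545; P(data | box C) = (4/10) = 0.4; P(data | box D) = (1/9) = 0.11111; P(data | box E) = (4/5) = 0.8.
Multiplying each by its prior: 3/11 · 0.33333 = 0.090909, 4/11 · 0.54545 = 0.19835, 2/11 · 0.4 = 0.072727, 1/11 · 0.11111 = 0.010101, 1/11 · 0.8 = 0.072727; these sum to 0.44481.
Therefore the posterior P(box E | data) = (0.072727) / (0.44481) = 0.1635.

0.1635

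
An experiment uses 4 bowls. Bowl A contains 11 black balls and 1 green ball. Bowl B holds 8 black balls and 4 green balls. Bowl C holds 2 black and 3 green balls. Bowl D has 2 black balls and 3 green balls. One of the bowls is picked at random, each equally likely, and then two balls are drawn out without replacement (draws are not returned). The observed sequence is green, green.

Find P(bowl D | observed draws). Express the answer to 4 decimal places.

Compute the likelihood of the observed sequence for each case: P(data | bowl A) = (1/12)(0/11) = 0; P(data | bowl B) = (4/12)(3/11) = 1/11; P(data | bowl C) = (3/5)(2/4) = 3/10; P(data | bowl D) = (3/5)(2/4) = 3/10.
Multiplying each by its prior: 1/4 · 0 = 0, 1/4 · 1/11 = 1/44, 1/4 · 3/10 = 3/40, 1/4 · 3/10 = 3/40; with total 19/110.
By Bayes' rule, P(bowl D | data) = (3/40) / (19/110) = 33/76.

0.4342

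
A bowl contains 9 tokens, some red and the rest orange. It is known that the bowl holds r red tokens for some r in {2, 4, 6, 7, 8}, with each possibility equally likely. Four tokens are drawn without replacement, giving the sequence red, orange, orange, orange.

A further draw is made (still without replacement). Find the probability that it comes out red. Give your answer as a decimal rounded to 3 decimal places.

0.379

Compute the likelihood of the observed sequence for each case: P(data | r = 2) = (2/9)(7/8)(6/7)(5/6) = 5/36; P(data | r = 4) = (4/9)(5/8)(4/7)(3/6) = 5/63; P(data | r = 6) = (6/9)(3/8)(2/7)(1/6) = 1/84; P(data | r = 7) = (7/9)(2/8)(1/7)(0/6) = 0; P(data | r = 8) = (8/9)(1/8)(0/7) = 0.
The prior-weighted likelihoods are 1/5 · 5/36 = 1/36, 1/5 · 5/63 = 1/63, 1/5 · 1/84 = 1/420, 1/5 · 0 = 0, 1/5 · 0 = 0; summing to 29/630.
Normalising, the posterior is P(r = 2 | data) = 35/58, P(r = 4 | data) = 10/29, P(r = 6 | data) = 3/58, P(r = 7 | data) = 0, P(r = 8 | data) = 0.
So P(red next | data) = Σ P(red next | H) P(H | data) = (1/5)(35/58) + (3/5)(10/29) + (1)(3/58) = 11/29.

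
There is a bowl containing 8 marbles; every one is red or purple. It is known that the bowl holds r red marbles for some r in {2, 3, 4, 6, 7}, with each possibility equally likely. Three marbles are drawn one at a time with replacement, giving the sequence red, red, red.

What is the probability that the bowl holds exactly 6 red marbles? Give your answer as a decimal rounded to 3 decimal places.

For each hypothesis, P(data | H) works out to: P(data | r = 2) = (2/8)(2/8)(2/8) = 0.015625; P(data | r = 3) = (3/8)(3/8)(3/8) = 0.052734; P(data | r = 4) = (4/8)(4/8)(4/8) = 0.125; P(data | r = 6) = (6/8)(6/8)(6/8) = 0.42188; P(data | r = 7) = (7/8)(7/8)(7/8) = 0.66992.
Weighting by the prior gives 1/5 · 0.015625 = 0.003125, 1/5 · 0.052734 = 0.010547, 1/5 · 0.125 = 0.025, 1/5 · 0.42188 = 0.084375, 1/5 · 0.66992 = 0.13398; summing to 0.25703.
Hence P(r = 6 | data) = (0.084375) / (0.25703) = 0.32827.

0.328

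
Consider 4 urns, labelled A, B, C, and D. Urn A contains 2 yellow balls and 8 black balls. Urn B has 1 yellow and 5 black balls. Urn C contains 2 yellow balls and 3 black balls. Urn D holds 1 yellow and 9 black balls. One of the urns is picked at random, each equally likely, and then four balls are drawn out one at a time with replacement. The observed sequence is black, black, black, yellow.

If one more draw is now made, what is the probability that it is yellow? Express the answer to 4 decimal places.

0.2189

For each hypothesis, P(data | H) works out to: P(data | urn A) = (8/10)(8/10)(8/10)(2/10) = 0.1024; P(data | urn B) = (5/6)(5/6)(5/6)(1/6) = 0.096451; P(data | urn C) = (3/5)(3/5)(3/5)(2/5) = 0.0864; P(data | urn D) = (9/10)(9/10)(9/10)(1/10) = 0.0729.
Multiplying each by its prior: 1/4 · 0.1024 = 0.0256, 1/4 · 0.096451 = 0.024113, 1/4 · 0.0864 = 0.0216, 1/4 · 0.0729 = 0.018225; with total 0.089538.
Normalising, the posterior is P(urn A | data) = 0.28591, P(urn B | data) = 0.2693, P(urn C | data) = 0.24124, P(urn D | data) = 0.20355.
The predictive probability is P(yellow next | data) = (1/5)(0.28591) + (1/6)(0.2693) + (2/5)(0.24124) + (1/10)(0.20355) = 0.21892.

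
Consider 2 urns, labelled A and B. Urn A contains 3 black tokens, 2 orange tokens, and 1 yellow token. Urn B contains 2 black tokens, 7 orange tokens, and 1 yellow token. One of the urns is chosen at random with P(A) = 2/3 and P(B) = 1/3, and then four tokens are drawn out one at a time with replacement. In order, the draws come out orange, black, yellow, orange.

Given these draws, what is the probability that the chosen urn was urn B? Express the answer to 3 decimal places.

0.346

For each hypothesis, P(data | H) works out to: P(data | urn A) = (2/6)(3/6)(1/6)(2/6) = 0.0092593; P(data | urn B) = (7/10)(2/10)(1/10)(7/10) = 0.0098.
Multiplying each by its prior: 2/3 · 0.0092593 = 0.0061728, 1/3 · 0.0098 = 0.0032667; with total 0.0094395.
Therefore the posterior P(urn B | data) = (0.0032667) / (0.0094395) = 0.34606.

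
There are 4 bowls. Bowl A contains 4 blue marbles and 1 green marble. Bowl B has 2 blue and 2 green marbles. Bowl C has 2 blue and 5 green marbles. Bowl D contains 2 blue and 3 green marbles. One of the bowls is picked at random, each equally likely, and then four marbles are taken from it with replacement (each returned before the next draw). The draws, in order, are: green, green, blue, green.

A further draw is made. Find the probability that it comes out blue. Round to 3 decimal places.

0.388

Under each hypothesis, the probability of the observed sequence is: P(data | bowl A) = (1/5)(1/5)(4/5)(1/5) = 0.0064; P(data | bowl B) = (2/4)(2/4)(2/4)(2/4) = 0.0625; P(data | bowl C) = (5/7)(5/7)(2/7)(5/7) = 0.10412; P(data | bowl D) = (3/5)(3/5)(2/5)(3/5) = 0.0864.
The prior-weighted likelihoods are 1/4 · 0.0064 = 0.0016, 1/4 · 0.0625 = 0.015625, 1/4 · 0.10412 = 0.026031, 1/4 · 0.0864 = 0.0216; summing to 0.064856.
The posterior is then P(bowl A | data) = 0.02467, P(bowl B | data) = 0.24092, P(bowl C | data) = 0.40136, P(bowl D | data) = 0.33305.
So P(blue next | data) = Σ P(blue next | H) P(H | data) = (4/5)(0.02467) + (1/2)(0.24092) + (2/7)(0.40136) + (2/5)(0.33305) = 0.38809.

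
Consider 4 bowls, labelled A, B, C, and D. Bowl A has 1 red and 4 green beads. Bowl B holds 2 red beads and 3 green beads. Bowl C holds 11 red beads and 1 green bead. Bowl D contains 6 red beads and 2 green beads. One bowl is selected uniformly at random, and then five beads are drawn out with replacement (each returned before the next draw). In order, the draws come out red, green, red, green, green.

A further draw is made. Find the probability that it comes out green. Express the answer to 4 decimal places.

The likelihood of the observed sequence under each hypothesis: P(data | bowl A) = (1/5)(4/5)(1/5)(4/5)(4/5) = 0.02048; P(data | bowl B) = (2/5)(3/5)(2/5)(3/5)(3/5) = 0.03456; P(data | bowl C) = (11/12)(1/12)(11/12)(1/12)(1/12) = 0.00048627; P(data | bowl D) = (6/8)(2/8)(6/8)(2/8)(2/8) = 0.0087891.
Multiplying each by its prior: 1/4 · 0.02048 = 0.00512, 1/4 · 0.03456 = 0.00864, 1/4 · 0.00048627 = 0.00012157, 1/4 · 0.0087891 = 0.0021973; summing to 0.016079.
Normalising, the posterior is P(bowl A | data) = 0.31843, P(bowl B | data) = 0.53735, P(bowl C | data) = 0.0075607, P(bowl D | data) = 0.13666.
Averaging over the posterior, P(green next | data) = (4/5)(0.31843) + (3/5)(0.53735) + (1/12)(0.0075607) + (1/4)(0.13666) = 0.61195.

0.6120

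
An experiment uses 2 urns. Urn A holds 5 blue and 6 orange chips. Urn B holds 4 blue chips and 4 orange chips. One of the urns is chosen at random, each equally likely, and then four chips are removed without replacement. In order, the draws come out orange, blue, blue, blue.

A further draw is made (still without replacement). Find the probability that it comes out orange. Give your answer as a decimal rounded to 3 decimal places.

Under each hypothesis, the probability of the observed sequence is: P(data | urn A) = (6/11)(5/10)(4/9)(3/8) = 0.045455; P(data | urn B) = (4/8)(4/7)(3/6)(2/5) = 0.057143.
Weighting by the prior gives 1/2 · 0.045455 = 0.022727, 1/2 · 0.057143 = 0.028571; these sum to 0.051299.
Dividing through by the total gives posterior P(urn A | data) = 0.44304, P(urn B | data) = 0.55696.
Averaging over the posterior, P(orange next | data) = (5/7)(0.44304) + (3/4)(0.55696) = 0.73418.

0.734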